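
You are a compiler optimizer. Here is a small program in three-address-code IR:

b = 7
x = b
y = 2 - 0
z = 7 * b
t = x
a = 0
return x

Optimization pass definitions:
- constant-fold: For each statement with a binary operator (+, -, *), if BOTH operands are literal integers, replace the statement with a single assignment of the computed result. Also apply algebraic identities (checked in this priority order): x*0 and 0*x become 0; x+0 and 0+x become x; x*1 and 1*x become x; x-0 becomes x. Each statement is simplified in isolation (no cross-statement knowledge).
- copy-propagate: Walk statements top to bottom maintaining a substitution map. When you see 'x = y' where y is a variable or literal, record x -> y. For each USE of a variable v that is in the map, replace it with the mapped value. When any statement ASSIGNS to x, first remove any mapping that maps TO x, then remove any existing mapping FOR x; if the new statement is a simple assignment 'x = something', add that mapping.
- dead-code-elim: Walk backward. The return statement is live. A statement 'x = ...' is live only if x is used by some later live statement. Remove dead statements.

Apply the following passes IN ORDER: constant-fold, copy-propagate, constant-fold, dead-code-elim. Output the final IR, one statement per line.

Initial IR:
  b = 7
  x = b
  y = 2 - 0
  z = 7 * b
  t = x
  a = 0
  return x
After constant-fold (7 stmts):
  b = 7
  x = b
  y = 2
  z = 7 * b
  t = x
  a = 0
  return x
After copy-propagate (7 stmts):
  b = 7
  x = 7
  y = 2
  z = 7 * 7
  t = 7
  a = 0
  return 7
After constant-fold (7 stmts):
  b = 7
  x = 7
  y = 2
  z = 49
  t = 7
  a = 0
  return 7
After dead-code-elim (1 stmts):
  return 7

Answer: return 7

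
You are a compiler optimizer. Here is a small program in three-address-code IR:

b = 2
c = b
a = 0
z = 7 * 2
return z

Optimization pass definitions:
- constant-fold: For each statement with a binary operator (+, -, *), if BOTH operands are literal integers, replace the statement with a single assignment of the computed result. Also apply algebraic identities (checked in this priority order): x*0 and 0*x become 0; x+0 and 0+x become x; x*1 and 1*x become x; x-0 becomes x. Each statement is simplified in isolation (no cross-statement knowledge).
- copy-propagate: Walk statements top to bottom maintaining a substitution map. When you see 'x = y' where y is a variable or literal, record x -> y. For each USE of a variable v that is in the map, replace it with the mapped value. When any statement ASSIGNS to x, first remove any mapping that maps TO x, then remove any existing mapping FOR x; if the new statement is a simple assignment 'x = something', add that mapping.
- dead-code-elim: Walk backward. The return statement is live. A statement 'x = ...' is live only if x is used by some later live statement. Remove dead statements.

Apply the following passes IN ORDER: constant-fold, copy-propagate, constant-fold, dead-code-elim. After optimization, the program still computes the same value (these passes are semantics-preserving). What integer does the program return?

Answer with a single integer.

Answer: 14

Derivation:
Initial IR:
  b = 2
  c = b
  a = 0
  z = 7 * 2
  return z
After constant-fold (5 stmts):
  b = 2
  c = b
  a = 0
  z = 14
  return z
After copy-propagate (5 stmts):
  b = 2
  c = 2
  a = 0
  z = 14
  return 14
After constant-fold (5 stmts):
  b = 2
  c = 2
  a = 0
  z = 14
  return 14
After dead-code-elim (1 stmts):
  return 14
Evaluate:
  b = 2  =>  b = 2
  c = b  =>  c = 2
  a = 0  =>  a = 0
  z = 7 * 2  =>  z = 14
  return z = 14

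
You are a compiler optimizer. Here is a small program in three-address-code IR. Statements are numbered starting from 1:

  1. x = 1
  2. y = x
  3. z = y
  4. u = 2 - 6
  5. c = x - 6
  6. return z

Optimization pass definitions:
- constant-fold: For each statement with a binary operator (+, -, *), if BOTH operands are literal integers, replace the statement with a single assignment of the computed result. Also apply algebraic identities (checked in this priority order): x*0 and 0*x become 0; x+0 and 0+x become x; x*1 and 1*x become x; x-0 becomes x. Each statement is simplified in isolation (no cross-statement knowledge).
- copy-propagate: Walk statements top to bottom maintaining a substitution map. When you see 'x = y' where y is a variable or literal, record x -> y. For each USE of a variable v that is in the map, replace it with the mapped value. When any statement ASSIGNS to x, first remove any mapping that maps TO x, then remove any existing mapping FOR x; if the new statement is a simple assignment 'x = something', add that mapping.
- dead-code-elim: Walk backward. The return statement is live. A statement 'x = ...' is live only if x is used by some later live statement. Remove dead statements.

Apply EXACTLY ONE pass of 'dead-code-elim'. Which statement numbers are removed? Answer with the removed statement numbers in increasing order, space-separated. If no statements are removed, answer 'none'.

Answer: 4 5

Derivation:
Backward liveness scan:
Stmt 1 'x = 1': KEEP (x is live); live-in = []
Stmt 2 'y = x': KEEP (y is live); live-in = ['x']
Stmt 3 'z = y': KEEP (z is live); live-in = ['y']
Stmt 4 'u = 2 - 6': DEAD (u not in live set ['z'])
Stmt 5 'c = x - 6': DEAD (c not in live set ['z'])
Stmt 6 'return z': KEEP (return); live-in = ['z']
Removed statement numbers: [4, 5]
Surviving IR:
  x = 1
  y = x
  z = y
  return z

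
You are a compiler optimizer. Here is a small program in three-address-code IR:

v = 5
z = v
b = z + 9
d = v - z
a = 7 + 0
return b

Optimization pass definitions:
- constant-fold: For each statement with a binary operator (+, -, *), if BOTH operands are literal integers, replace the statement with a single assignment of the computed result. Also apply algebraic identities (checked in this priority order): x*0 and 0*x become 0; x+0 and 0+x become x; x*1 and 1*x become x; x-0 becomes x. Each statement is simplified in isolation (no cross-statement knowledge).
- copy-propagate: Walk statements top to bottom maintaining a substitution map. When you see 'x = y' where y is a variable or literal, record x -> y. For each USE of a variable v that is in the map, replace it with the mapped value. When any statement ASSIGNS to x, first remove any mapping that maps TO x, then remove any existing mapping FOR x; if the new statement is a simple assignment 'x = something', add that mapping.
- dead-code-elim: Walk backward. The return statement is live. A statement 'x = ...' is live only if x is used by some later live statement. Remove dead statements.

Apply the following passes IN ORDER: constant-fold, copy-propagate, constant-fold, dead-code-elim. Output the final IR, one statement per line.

Answer: b = 14
return b

Derivation:
Initial IR:
  v = 5
  z = v
  b = z + 9
  d = v - z
  a = 7 + 0
  return b
After constant-fold (6 stmts):
  v = 5
  z = v
  b = z + 9
  d = v - z
  a = 7
  return b
After copy-propagate (6 stmts):
  v = 5
  z = 5
  b = 5 + 9
  d = 5 - 5
  a = 7
  return b
After constant-fold (6 stmts):
  v = 5
  z = 5
  b = 14
  d = 0
  a = 7
  return b
After dead-code-elim (2 stmts):
  b = 14
  return b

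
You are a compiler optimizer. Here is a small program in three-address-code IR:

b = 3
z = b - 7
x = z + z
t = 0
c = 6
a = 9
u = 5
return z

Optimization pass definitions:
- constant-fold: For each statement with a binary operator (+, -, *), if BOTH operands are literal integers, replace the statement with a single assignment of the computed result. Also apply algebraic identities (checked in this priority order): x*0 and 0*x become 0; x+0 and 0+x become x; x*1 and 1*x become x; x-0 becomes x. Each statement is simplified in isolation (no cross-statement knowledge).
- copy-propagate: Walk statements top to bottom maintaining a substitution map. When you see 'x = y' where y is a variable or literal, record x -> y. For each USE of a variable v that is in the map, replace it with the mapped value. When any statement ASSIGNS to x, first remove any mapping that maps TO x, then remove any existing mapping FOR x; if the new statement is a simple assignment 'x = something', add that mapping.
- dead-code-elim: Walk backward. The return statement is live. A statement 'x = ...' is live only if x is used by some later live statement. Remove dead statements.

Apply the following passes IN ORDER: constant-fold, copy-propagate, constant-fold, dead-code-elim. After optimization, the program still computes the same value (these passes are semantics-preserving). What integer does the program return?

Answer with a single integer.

Initial IR:
  b = 3
  z = b - 7
  x = z + z
  t = 0
  c = 6
  a = 9
  u = 5
  return z
After constant-fold (8 stmts):
  b = 3
  z = b - 7
  x = z + z
  t = 0
  c = 6
  a = 9
  u = 5
  return z
After copy-propagate (8 stmts):
  b = 3
  z = 3 - 7
  x = z + z
  t = 0
  c = 6
  a = 9
  u = 5
  return z
After constant-fold (8 stmts):
  b = 3
  z = -4
  x = z + z
  t = 0
  c = 6
  a = 9
  u = 5
  return z
After dead-code-elim (2 stmts):
  z = -4
  return z
Evaluate:
  b = 3  =>  b = 3
  z = b - 7  =>  z = -4
  x = z + z  =>  x = -8
  t = 0  =>  t = 0
  c = 6  =>  c = 6
  a = 9  =>  a = 9
  u = 5  =>  u = 5
  return z = -4

Answer: -4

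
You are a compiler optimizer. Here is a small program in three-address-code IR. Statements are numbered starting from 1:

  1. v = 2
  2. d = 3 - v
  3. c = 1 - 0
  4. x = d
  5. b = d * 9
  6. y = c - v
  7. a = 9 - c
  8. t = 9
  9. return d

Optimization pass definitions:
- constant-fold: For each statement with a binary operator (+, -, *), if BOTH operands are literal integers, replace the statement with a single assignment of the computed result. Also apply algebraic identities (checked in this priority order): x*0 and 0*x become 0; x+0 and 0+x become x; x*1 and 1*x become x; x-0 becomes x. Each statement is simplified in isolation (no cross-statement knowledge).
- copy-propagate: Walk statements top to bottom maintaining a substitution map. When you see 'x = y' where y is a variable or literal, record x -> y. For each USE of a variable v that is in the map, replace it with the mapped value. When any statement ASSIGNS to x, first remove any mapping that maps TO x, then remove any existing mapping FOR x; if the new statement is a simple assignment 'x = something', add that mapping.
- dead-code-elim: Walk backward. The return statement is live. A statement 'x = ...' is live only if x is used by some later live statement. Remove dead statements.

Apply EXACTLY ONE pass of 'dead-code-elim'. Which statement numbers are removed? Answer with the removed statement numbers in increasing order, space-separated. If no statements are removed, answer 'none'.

Answer: 3 4 5 6 7 8

Derivation:
Backward liveness scan:
Stmt 1 'v = 2': KEEP (v is live); live-in = []
Stmt 2 'd = 3 - v': KEEP (d is live); live-in = ['v']
Stmt 3 'c = 1 - 0': DEAD (c not in live set ['d'])
Stmt 4 'x = d': DEAD (x not in live set ['d'])
Stmt 5 'b = d * 9': DEAD (b not in live set ['d'])
Stmt 6 'y = c - v': DEAD (y not in live set ['d'])
Stmt 7 'a = 9 - c': DEAD (a not in live set ['d'])
Stmt 8 't = 9': DEAD (t not in live set ['d'])
Stmt 9 'return d': KEEP (return); live-in = ['d']
Removed statement numbers: [3, 4, 5, 6, 7, 8]
Surviving IR:
  v = 2
  d = 3 - v
  return d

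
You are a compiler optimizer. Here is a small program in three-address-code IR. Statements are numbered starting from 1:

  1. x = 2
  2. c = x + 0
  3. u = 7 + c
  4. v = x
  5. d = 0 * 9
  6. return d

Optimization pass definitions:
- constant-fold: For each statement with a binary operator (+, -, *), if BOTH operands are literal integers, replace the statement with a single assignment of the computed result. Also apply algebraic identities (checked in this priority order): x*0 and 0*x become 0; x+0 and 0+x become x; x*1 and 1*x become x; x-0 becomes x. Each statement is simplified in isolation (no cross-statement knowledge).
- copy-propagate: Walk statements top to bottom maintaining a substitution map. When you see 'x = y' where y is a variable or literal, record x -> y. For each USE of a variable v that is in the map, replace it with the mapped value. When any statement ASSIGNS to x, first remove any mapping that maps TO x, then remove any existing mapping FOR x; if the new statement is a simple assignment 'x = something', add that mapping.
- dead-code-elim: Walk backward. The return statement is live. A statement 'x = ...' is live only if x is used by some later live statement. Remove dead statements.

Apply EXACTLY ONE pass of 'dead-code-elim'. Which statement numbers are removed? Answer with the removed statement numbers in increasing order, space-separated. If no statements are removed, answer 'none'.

Backward liveness scan:
Stmt 1 'x = 2': DEAD (x not in live set [])
Stmt 2 'c = x + 0': DEAD (c not in live set [])
Stmt 3 'u = 7 + c': DEAD (u not in live set [])
Stmt 4 'v = x': DEAD (v not in live set [])
Stmt 5 'd = 0 * 9': KEEP (d is live); live-in = []
Stmt 6 'return d': KEEP (return); live-in = ['d']
Removed statement numbers: [1, 2, 3, 4]
Surviving IR:
  d = 0 * 9
  return d

Answer: 1 2 3 4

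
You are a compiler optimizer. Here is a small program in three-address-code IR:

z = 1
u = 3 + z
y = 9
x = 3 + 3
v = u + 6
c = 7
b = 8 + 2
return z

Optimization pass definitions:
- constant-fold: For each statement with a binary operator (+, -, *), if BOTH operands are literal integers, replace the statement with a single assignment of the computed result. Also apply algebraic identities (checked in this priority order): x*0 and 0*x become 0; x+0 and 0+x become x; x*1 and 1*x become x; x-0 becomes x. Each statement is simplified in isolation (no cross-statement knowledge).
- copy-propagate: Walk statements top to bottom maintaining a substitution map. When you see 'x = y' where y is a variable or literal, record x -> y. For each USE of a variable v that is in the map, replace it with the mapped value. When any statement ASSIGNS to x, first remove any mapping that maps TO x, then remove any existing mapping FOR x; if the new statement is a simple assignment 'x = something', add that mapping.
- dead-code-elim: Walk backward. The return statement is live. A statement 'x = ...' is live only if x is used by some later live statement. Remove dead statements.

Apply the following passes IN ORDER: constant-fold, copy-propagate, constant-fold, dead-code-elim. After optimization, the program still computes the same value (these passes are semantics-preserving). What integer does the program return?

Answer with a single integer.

Initial IR:
  z = 1
  u = 3 + z
  y = 9
  x = 3 + 3
  v = u + 6
  c = 7
  b = 8 + 2
  return z
After constant-fold (8 stmts):
  z = 1
  u = 3 + z
  y = 9
  x = 6
  v = u + 6
  c = 7
  b = 10
  return z
After copy-propagate (8 stmts):
  z = 1
  u = 3 + 1
  y = 9
  x = 6
  v = u + 6
  c = 7
  b = 10
  return 1
After constant-fold (8 stmts):
  z = 1
  u = 4
  y = 9
  x = 6
  v = u + 6
  c = 7
  b = 10
  return 1
After dead-code-elim (1 stmts):
  return 1
Evaluate:
  z = 1  =>  z = 1
  u = 3 + z  =>  u = 4
  y = 9  =>  y = 9
  x = 3 + 3  =>  x = 6
  v = u + 6  =>  v = 10
  c = 7  =>  c = 7
  b = 8 + 2  =>  b = 10
  return z = 1

Answer: 1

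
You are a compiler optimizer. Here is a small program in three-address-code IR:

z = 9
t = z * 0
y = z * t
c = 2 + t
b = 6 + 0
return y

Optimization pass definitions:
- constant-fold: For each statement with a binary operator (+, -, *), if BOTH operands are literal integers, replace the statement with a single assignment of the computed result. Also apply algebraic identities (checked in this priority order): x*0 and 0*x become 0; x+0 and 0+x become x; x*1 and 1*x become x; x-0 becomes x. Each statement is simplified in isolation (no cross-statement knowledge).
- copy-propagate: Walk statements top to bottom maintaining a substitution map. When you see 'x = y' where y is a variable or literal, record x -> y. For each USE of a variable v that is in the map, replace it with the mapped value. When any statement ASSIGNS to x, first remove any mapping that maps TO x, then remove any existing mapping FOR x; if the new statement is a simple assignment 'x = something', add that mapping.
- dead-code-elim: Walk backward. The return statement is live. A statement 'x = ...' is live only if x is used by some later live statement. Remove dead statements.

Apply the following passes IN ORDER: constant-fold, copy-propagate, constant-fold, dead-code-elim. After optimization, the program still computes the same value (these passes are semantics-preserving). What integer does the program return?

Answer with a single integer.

Initial IR:
  z = 9
  t = z * 0
  y = z * t
  c = 2 + t
  b = 6 + 0
  return y
After constant-fold (6 stmts):
  z = 9
  t = 0
  y = z * t
  c = 2 + t
  b = 6
  return y
After copy-propagate (6 stmts):
  z = 9
  t = 0
  y = 9 * 0
  c = 2 + 0
  b = 6
  return y
After constant-fold (6 stmts):
  z = 9
  t = 0
  y = 0
  c = 2
  b = 6
  return y
After dead-code-elim (2 stmts):
  y = 0
  return y
Evaluate:
  z = 9  =>  z = 9
  t = z * 0  =>  t = 0
  y = z * t  =>  y = 0
  c = 2 + t  =>  c = 2
  b = 6 + 0  =>  b = 6
  return y = 0

Answer: 0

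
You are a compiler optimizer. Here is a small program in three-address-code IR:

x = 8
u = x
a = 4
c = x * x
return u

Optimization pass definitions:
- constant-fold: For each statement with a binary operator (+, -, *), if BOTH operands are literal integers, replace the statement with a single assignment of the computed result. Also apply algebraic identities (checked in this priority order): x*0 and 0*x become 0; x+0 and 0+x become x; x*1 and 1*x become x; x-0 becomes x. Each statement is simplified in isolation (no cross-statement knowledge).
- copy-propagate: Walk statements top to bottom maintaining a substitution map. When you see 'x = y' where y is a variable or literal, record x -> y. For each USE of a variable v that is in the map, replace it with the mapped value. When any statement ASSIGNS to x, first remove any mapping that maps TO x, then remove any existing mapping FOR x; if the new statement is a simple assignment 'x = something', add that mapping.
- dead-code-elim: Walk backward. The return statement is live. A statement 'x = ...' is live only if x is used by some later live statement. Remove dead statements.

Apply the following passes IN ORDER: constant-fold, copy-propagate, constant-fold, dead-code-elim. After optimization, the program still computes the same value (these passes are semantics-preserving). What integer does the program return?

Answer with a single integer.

Initial IR:
  x = 8
  u = x
  a = 4
  c = x * x
  return u
After constant-fold (5 stmts):
  x = 8
  u = x
  a = 4
  c = x * x
  return u
After copy-propagate (5 stmts):
  x = 8
  u = 8
  a = 4
  c = 8 * 8
  return 8
After constant-fold (5 stmts):
  x = 8
  u = 8
  a = 4
  c = 64
  return 8
After dead-code-elim (1 stmts):
  return 8
Evaluate:
  x = 8  =>  x = 8
  u = x  =>  u = 8
  a = 4  =>  a = 4
  c = x * x  =>  c = 64
  return u = 8

Answer: 8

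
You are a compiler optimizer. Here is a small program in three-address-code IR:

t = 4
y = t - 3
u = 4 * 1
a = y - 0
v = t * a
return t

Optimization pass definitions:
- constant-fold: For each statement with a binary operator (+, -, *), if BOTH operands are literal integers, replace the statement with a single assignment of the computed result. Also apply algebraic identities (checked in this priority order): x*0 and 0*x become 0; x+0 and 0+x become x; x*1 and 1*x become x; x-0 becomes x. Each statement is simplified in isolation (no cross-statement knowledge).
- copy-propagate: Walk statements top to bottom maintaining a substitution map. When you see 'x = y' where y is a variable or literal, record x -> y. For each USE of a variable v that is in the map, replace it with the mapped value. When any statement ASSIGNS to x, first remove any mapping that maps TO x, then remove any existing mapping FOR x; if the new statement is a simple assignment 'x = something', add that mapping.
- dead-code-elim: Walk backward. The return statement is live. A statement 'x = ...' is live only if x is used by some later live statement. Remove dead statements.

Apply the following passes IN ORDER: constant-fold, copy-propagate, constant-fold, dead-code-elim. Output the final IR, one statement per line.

Initial IR:
  t = 4
  y = t - 3
  u = 4 * 1
  a = y - 0
  v = t * a
  return t
After constant-fold (6 stmts):
  t = 4
  y = t - 3
  u = 4
  a = y
  v = t * a
  return t
After copy-propagate (6 stmts):
  t = 4
  y = 4 - 3
  u = 4
  a = y
  v = 4 * y
  return 4
After constant-fold (6 stmts):
  t = 4
  y = 1
  u = 4
  a = y
  v = 4 * y
  return 4
After dead-code-elim (1 stmts):
  return 4

Answer: return 4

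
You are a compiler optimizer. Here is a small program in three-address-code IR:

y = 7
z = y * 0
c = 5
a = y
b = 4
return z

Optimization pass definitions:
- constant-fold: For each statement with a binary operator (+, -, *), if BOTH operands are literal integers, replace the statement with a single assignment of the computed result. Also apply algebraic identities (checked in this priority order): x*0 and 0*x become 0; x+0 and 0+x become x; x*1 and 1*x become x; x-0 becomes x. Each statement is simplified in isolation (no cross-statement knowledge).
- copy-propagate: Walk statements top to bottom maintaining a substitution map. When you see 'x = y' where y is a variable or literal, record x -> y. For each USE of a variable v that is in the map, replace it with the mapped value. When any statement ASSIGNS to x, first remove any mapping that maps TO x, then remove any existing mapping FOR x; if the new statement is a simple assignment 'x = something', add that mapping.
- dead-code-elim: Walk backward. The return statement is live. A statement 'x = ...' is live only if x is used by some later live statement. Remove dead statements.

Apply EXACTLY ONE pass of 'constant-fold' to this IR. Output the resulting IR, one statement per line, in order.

Answer: y = 7
z = 0
c = 5
a = y
b = 4
return z

Derivation:
Applying constant-fold statement-by-statement:
  [1] y = 7  (unchanged)
  [2] z = y * 0  -> z = 0
  [3] c = 5  (unchanged)
  [4] a = y  (unchanged)
  [5] b = 4  (unchanged)
  [6] return z  (unchanged)
Result (6 stmts):
  y = 7
  z = 0
  c = 5
  a = y
  b = 4
  return z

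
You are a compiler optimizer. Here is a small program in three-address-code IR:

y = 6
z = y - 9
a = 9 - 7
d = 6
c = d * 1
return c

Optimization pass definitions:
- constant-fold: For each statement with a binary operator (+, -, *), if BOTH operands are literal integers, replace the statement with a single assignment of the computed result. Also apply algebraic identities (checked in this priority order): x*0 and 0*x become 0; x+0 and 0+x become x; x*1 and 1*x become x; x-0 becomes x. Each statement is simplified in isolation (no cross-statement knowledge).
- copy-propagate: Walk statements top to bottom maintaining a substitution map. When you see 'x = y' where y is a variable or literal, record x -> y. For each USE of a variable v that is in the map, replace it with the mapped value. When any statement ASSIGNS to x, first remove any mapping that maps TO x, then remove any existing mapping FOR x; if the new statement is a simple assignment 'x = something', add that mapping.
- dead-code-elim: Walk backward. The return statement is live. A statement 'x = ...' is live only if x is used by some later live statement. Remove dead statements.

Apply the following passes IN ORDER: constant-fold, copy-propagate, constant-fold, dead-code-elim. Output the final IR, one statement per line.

Initial IR:
  y = 6
  z = y - 9
  a = 9 - 7
  d = 6
  c = d * 1
  return c
After constant-fold (6 stmts):
  y = 6
  z = y - 9
  a = 2
  d = 6
  c = d
  return c
After copy-propagate (6 stmts):
  y = 6
  z = 6 - 9
  a = 2
  d = 6
  c = 6
  return 6
After constant-fold (6 stmts):
  y = 6
  z = -3
  a = 2
  d = 6
  c = 6
  return 6
After dead-code-elim (1 stmts):
  return 6

Answer: return 6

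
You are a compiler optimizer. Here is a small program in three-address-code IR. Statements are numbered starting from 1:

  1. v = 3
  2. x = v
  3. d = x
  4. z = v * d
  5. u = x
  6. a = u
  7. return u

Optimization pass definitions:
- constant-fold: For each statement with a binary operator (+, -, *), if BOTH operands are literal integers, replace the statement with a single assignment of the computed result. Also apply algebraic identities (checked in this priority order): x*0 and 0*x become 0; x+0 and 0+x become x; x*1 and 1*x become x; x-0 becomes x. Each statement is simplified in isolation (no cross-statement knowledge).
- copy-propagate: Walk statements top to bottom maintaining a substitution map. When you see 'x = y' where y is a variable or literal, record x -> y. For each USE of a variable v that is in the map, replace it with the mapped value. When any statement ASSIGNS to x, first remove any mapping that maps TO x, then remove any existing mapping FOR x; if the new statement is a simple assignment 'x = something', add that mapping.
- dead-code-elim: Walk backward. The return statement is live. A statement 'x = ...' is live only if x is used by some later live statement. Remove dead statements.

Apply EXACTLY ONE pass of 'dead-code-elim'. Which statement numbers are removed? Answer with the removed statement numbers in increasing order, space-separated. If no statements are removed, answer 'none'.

Answer: 3 4 6

Derivation:
Backward liveness scan:
Stmt 1 'v = 3': KEEP (v is live); live-in = []
Stmt 2 'x = v': KEEP (x is live); live-in = ['v']
Stmt 3 'd = x': DEAD (d not in live set ['x'])
Stmt 4 'z = v * d': DEAD (z not in live set ['x'])
Stmt 5 'u = x': KEEP (u is live); live-in = ['x']
Stmt 6 'a = u': DEAD (a not in live set ['u'])
Stmt 7 'return u': KEEP (return); live-in = ['u']
Removed statement numbers: [3, 4, 6]
Surviving IR:
  v = 3
  x = v
  u = x
  return u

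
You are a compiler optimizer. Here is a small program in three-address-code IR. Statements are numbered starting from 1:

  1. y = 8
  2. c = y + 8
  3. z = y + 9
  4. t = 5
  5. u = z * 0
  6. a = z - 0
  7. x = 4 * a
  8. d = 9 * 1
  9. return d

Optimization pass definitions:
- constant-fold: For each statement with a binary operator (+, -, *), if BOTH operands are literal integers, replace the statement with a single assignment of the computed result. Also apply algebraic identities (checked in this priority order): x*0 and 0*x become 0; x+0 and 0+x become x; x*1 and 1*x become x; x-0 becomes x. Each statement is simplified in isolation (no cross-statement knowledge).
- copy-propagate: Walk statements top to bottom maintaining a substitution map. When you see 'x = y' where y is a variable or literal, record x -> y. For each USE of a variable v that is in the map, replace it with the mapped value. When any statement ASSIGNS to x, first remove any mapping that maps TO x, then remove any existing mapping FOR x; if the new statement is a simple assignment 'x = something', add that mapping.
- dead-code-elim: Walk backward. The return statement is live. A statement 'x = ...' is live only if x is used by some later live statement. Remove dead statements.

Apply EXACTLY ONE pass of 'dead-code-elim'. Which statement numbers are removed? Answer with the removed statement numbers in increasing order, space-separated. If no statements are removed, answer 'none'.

Answer: 1 2 3 4 5 6 7

Derivation:
Backward liveness scan:
Stmt 1 'y = 8': DEAD (y not in live set [])
Stmt 2 'c = y + 8': DEAD (c not in live set [])
Stmt 3 'z = y + 9': DEAD (z not in live set [])
Stmt 4 't = 5': DEAD (t not in live set [])
Stmt 5 'u = z * 0': DEAD (u not in live set [])
Stmt 6 'a = z - 0': DEAD (a not in live set [])
Stmt 7 'x = 4 * a': DEAD (x not in live set [])
Stmt 8 'd = 9 * 1': KEEP (d is live); live-in = []
Stmt 9 'return d': KEEP (return); live-in = ['d']
Removed statement numbers: [1, 2, 3, 4, 5, 6, 7]
Surviving IR:
  d = 9 * 1
  return d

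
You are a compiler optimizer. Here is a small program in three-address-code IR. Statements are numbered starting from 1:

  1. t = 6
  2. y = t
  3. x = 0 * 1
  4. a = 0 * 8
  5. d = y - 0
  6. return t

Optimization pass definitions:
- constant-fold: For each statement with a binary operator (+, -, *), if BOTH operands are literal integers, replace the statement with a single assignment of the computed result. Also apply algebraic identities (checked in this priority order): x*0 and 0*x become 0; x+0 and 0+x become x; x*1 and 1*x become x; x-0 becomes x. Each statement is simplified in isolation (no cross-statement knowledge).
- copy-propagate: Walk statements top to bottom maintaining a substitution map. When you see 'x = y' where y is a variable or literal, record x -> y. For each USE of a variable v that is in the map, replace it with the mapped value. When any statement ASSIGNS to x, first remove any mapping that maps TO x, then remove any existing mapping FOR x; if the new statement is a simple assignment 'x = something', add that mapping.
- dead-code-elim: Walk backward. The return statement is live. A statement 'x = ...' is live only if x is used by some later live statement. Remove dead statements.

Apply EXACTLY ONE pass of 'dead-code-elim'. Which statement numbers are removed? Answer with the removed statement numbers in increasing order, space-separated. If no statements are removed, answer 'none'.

Answer: 2 3 4 5

Derivation:
Backward liveness scan:
Stmt 1 't = 6': KEEP (t is live); live-in = []
Stmt 2 'y = t': DEAD (y not in live set ['t'])
Stmt 3 'x = 0 * 1': DEAD (x not in live set ['t'])
Stmt 4 'a = 0 * 8': DEAD (a not in live set ['t'])
Stmt 5 'd = y - 0': DEAD (d not in live set ['t'])
Stmt 6 'return t': KEEP (return); live-in = ['t']
Removed statement numbers: [2, 3, 4, 5]
Surviving IR:
  t = 6
  return t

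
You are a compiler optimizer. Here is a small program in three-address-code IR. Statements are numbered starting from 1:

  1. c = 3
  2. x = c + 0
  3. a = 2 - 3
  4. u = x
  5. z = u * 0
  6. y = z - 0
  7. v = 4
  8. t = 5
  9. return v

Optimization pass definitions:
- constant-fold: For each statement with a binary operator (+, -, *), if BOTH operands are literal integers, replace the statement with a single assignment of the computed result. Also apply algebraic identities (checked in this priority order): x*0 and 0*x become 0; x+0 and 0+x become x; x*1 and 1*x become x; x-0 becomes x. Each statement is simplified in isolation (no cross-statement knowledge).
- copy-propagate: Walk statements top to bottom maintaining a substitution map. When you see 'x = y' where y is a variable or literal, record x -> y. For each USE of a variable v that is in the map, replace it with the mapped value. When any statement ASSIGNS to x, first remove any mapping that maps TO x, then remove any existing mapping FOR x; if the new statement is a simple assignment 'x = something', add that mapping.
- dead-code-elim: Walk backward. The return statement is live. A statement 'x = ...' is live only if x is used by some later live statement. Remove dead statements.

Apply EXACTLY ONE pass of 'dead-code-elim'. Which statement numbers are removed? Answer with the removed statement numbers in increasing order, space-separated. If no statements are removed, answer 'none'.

Answer: 1 2 3 4 5 6 8

Derivation:
Backward liveness scan:
Stmt 1 'c = 3': DEAD (c not in live set [])
Stmt 2 'x = c + 0': DEAD (x not in live set [])
Stmt 3 'a = 2 - 3': DEAD (a not in live set [])
Stmt 4 'u = x': DEAD (u not in live set [])
Stmt 5 'z = u * 0': DEAD (z not in live set [])
Stmt 6 'y = z - 0': DEAD (y not in live set [])
Stmt 7 'v = 4': KEEP (v is live); live-in = []
Stmt 8 't = 5': DEAD (t not in live set ['v'])
Stmt 9 'return v': KEEP (return); live-in = ['v']
Removed statement numbers: [1, 2, 3, 4, 5, 6, 8]
Surviving IR:
  v = 4
  return v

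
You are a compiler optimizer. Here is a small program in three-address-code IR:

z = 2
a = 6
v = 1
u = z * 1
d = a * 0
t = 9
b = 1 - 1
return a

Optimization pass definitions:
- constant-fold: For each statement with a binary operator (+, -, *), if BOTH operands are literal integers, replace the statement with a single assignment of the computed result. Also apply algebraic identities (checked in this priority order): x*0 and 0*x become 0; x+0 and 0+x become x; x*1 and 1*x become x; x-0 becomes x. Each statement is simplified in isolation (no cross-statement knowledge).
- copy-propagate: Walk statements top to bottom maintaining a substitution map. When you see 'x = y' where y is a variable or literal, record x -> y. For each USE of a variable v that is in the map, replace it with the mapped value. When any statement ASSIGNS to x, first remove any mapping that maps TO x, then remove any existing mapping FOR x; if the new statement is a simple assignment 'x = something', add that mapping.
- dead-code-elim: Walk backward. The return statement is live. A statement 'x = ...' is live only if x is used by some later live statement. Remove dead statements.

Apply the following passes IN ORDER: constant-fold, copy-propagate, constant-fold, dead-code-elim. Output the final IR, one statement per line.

Answer: return 6

Derivation:
Initial IR:
  z = 2
  a = 6
  v = 1
  u = z * 1
  d = a * 0
  t = 9
  b = 1 - 1
  return a
After constant-fold (8 stmts):
  z = 2
  a = 6
  v = 1
  u = z
  d = 0
  t = 9
  b = 0
  return a
After copy-propagate (8 stmts):
  z = 2
  a = 6
  v = 1
  u = 2
  d = 0
  t = 9
  b = 0
  return 6
After constant-fold (8 stmts):
  z = 2
  a = 6
  v = 1
  u = 2
  d = 0
  t = 9
  b = 0
  return 6
After dead-code-elim (1 stmts):
  return 6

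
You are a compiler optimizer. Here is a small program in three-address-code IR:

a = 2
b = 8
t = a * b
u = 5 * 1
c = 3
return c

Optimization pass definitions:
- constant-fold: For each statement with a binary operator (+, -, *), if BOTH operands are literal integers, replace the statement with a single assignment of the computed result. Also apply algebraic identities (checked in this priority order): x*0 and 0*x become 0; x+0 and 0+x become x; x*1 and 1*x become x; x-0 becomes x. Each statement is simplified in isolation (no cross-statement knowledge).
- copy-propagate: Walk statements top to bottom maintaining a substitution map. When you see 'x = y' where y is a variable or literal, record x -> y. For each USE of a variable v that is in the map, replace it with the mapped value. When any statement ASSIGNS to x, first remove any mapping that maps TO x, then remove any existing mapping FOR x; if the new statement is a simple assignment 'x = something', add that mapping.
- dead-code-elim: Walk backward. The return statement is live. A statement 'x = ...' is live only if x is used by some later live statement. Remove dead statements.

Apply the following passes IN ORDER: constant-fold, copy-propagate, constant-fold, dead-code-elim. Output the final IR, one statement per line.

Answer: return 3

Derivation:
Initial IR:
  a = 2
  b = 8
  t = a * b
  u = 5 * 1
  c = 3
  return c
After constant-fold (6 stmts):
  a = 2
  b = 8
  t = a * b
  u = 5
  c = 3
  return c
After copy-propagate (6 stmts):
  a = 2
  b = 8
  t = 2 * 8
  u = 5
  c = 3
  return 3
After constant-fold (6 stmts):
  a = 2
  b = 8
  t = 16
  u = 5
  c = 3
  return 3
After dead-code-elim (1 stmts):
  return 3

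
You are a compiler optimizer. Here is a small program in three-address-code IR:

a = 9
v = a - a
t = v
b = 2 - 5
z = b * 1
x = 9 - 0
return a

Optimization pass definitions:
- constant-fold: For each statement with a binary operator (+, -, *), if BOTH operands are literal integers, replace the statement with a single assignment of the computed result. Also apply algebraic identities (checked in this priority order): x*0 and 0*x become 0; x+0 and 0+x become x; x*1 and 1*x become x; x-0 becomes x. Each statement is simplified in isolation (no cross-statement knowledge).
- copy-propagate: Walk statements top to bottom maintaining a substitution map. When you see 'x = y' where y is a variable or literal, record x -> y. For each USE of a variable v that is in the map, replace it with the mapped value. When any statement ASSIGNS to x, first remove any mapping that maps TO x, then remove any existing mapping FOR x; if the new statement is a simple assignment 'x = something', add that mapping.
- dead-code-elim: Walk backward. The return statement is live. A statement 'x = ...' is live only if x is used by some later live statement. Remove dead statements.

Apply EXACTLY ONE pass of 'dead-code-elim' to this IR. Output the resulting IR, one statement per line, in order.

Applying dead-code-elim statement-by-statement:
  [7] return a  -> KEEP (return); live=['a']
  [6] x = 9 - 0  -> DEAD (x not live)
  [5] z = b * 1  -> DEAD (z not live)
  [4] b = 2 - 5  -> DEAD (b not live)
  [3] t = v  -> DEAD (t not live)
  [2] v = a - a  -> DEAD (v not live)
  [1] a = 9  -> KEEP; live=[]
Result (2 stmts):
  a = 9
  return a

Answer: a = 9
return a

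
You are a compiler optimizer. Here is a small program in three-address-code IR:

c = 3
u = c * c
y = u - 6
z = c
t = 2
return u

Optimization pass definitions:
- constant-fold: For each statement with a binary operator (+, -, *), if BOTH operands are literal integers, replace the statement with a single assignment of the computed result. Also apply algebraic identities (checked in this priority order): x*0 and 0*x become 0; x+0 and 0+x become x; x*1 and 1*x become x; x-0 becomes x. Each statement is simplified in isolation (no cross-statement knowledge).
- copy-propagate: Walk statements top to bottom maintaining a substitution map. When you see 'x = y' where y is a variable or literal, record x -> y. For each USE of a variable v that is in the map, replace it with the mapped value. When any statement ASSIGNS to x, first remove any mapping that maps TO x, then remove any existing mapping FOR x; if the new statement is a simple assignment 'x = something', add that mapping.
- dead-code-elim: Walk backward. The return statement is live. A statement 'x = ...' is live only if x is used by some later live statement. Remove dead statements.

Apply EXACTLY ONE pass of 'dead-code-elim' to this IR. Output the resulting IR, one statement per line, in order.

Answer: c = 3
u = c * c
return u

Derivation:
Applying dead-code-elim statement-by-statement:
  [6] return u  -> KEEP (return); live=['u']
  [5] t = 2  -> DEAD (t not live)
  [4] z = c  -> DEAD (z not live)
  [3] y = u - 6  -> DEAD (y not live)
  [2] u = c * c  -> KEEP; live=['c']
  [1] c = 3  -> KEEP; live=[]
Result (3 stmts):
  c = 3
  u = c * c
  return u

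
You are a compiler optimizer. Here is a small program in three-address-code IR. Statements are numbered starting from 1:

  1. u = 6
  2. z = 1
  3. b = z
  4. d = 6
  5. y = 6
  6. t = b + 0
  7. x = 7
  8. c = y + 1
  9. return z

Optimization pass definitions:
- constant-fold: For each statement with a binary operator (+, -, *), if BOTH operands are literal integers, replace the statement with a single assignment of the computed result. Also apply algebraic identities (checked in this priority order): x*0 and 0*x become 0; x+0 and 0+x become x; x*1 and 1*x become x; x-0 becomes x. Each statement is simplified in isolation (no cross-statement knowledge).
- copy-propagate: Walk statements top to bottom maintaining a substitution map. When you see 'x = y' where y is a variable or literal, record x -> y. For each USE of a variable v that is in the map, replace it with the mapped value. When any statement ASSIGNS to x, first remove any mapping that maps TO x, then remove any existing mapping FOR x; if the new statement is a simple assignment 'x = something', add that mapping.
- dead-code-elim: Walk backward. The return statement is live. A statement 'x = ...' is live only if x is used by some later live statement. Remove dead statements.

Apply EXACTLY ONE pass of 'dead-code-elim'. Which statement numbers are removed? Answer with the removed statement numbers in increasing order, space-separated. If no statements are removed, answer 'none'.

Backward liveness scan:
Stmt 1 'u = 6': DEAD (u not in live set [])
Stmt 2 'z = 1': KEEP (z is live); live-in = []
Stmt 3 'b = z': DEAD (b not in live set ['z'])
Stmt 4 'd = 6': DEAD (d not in live set ['z'])
Stmt 5 'y = 6': DEAD (y not in live set ['z'])
Stmt 6 't = b + 0': DEAD (t not in live set ['z'])
Stmt 7 'x = 7': DEAD (x not in live set ['z'])
Stmt 8 'c = y + 1': DEAD (c not in live set ['z'])
Stmt 9 'return z': KEEP (return); live-in = ['z']
Removed statement numbers: [1, 3, 4, 5, 6, 7, 8]
Surviving IR:
  z = 1
  return z

Answer: 1 3 4 5 6 7 8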